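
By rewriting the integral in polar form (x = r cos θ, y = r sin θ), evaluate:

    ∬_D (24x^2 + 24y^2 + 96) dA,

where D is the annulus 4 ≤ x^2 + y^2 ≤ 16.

The region D is 2 ≤ r ≤ 4, 0 ≤ θ ≤ 2π in polar coordinates, where x = r cos(θ), y = r sin(θ), and dA = r dr dθ.

Under the substitution, the integrand becomes 24r^2 + 96, so

    ∬_D (24x^2 + 24y^2 + 96) dA = ∫_{0}^{2π} ∫_{2}^{4} (24r^2 + 96) · r dr dθ.

Inner integral (in r): ∫_{2}^{4} (24r^2 + 96) · r dr = 2016.

Outer integral (in θ): ∫_{0}^{2π} (2016) dθ = 4032π.

Therefore ∬_D (24x^2 + 24y^2 + 96) dA = 4032π.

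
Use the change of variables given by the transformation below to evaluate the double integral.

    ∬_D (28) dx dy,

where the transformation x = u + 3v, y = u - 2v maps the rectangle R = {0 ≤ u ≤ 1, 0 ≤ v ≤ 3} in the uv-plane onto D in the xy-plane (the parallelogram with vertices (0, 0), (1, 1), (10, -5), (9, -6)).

Compute the Jacobian determinant of (x, y) with respect to (u, v):

    ∂(x,y)/∂(u,v) = | 1  3 | = (1)(-2) - (3)(1) = -5.
                   | 1  -2 |

Its absolute value is |J| = 5 (the area scaling factor).

Substituting x = u + 3v, y = u - 2v into the integrand,

    28 → 28,

so the integral becomes

    ∬_R (28) · |J| du dv = ∫_0^1 ∫_0^3 (140) dv du.

Inner (v): 420.
Outer (u): 420.

Therefore ∬_D (28) dx dy = 420.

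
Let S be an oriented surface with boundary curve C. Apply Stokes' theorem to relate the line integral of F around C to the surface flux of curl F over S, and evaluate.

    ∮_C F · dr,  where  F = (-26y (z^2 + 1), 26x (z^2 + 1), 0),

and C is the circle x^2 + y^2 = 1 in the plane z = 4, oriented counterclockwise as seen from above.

Let S be the flat disk x^2 + y^2 ≤ 1 in the plane z = 4, with upward unit normal n̂ = ẑ. By Stokes' theorem,

    ∮_C F · dr = ∬_S (∇ × F) · n̂ dS = ∬_D (curl F)_z dA,

where D is the disk x^2 + y^2 ≤ 1.

Compute the curl of F = (-26y (z^2 + 1), 26x (z^2 + 1), 0):
    (∇ × F)_x = ∂F_z/∂y - ∂F_y/∂z = -52x z,
    (∇ × F)_y = ∂F_x/∂z - ∂F_z/∂x = -52y z,
    (∇ × F)_z = ∂F_y/∂x - ∂F_x/∂y = 52z^2 + 52.

On z = 4, (curl F)_z = 884.

Convert to polar (x = r cos θ, y = r sin θ, dA = r dr dθ); the integrand becomes 884, so

    ∬_D (curl F)_z dA = ∫_0^{2π} ∫_0^{1} (884) · r dr dθ.

Inner (r from 0 to 1): 442.
Outer (θ from 0 to 2π): 884π.

Therefore ∮_C F · dr = 884π.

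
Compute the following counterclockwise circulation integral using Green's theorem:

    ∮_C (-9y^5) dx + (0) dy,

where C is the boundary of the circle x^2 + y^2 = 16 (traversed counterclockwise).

Green's theorem converts the closed line integral into a double integral over the enclosed region D:

    ∮_C P dx + Q dy = ∬_D (∂Q/∂x - ∂P/∂y) dA.

Here P = -9y^5, Q = 0, so

    ∂Q/∂x = 0,    ∂P/∂y = -45y^4,
    ∂Q/∂x - ∂P/∂y = 45y^4.

D is the region x^2 + y^2 ≤ 16. Evaluating the double integral:

In polar coordinates (x = r cos θ, y = r sin θ, dA = r dr dθ) the integrand becomes 45r^4sin(θ)^4, so

    ∬_D (45y^4) dA = ∫_0^{2π} ∫_0^{4} (45r^4sin(θ)^4) · r dr dθ.

Inner (r from 0 to 4): 30720sin(θ)^4.
Outer (θ from 0 to 2π): 23040π.

Therefore ∮_C P dx + Q dy = 23040π.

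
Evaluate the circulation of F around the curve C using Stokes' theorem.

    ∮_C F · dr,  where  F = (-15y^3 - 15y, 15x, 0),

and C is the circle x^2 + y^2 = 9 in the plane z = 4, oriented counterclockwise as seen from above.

Let S be the flat disk x^2 + y^2 ≤ 9 in the plane z = 4, with upward unit normal n̂ = ẑ. By Stokes' theorem,

    ∮_C F · dr = ∬_S (∇ × F) · n̂ dS = ∬_D (curl F)_z dA,

where D is the disk x^2 + y^2 ≤ 9.

Compute the curl of F = (-15y^3 - 15y, 15x, 0):
    (∇ × F)_x = ∂F_z/∂y - ∂F_y/∂z = 0,
    (∇ × F)_y = ∂F_x/∂z - ∂F_z/∂x = 0,
    (∇ × F)_z = ∂F_y/∂x - ∂F_x/∂y = 45y^2 + 30.

On z = 4, (curl F)_z = 45y^2 + 30.

Convert to polar (x = r cos θ, y = r sin θ, dA = r dr dθ); the integrand becomes 45r^2sin(θ)^2 + 30, so

    ∬_D (curl F)_z dA = ∫_0^{2π} ∫_0^{3} (45r^2sin(θ)^2 + 30) · r dr dθ.

Inner (r from 0 to 3): 3645sin(θ)^2/4 + 135.
Outer (θ from 0 to 2π): 4725π/4.

Therefore ∮_C F · dr = 4725π/4.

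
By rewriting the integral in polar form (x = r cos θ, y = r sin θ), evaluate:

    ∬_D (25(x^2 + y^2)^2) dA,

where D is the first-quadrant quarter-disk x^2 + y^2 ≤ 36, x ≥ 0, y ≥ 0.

The region D is 0 ≤ r ≤ 6, 0 ≤ θ ≤ π/2 in polar coordinates, where x = r cos(θ), y = r sin(θ), and dA = r dr dθ.

Under the substitution, the integrand becomes 25r^4, so

    ∬_D (25(x^2 + y^2)^2) dA = ∫_{0}^{π/2} ∫_{0}^{6} (25r^4) · r dr dθ.

Inner integral (in r): ∫_{0}^{6} (25r^4) · r dr = 194400.

Outer integral (in θ): ∫_{0}^{π/2} (194400) dθ = 97200π.

Therefore ∬_D (25(x^2 + y^2)^2) dA = 97200π.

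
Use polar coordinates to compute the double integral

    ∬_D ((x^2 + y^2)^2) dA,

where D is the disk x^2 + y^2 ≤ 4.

The region D is 0 ≤ r ≤ 2, 0 ≤ θ ≤ 2π in polar coordinates, where x = r cos(θ), y = r sin(θ), and dA = r dr dθ.

Under the substitution, the integrand becomes r^4, so

    ∬_D ((x^2 + y^2)^2) dA = ∫_{0}^{2π} ∫_{0}^{2} (r^4) · r dr dθ.

Inner integral (in r): ∫_{0}^{2} (r^4) · r dr = 32/3.

Outer integral (in θ): ∫_{0}^{2π} (32/3) dθ = 64π/3.

Therefore ∬_D ((x^2 + y^2)^2) dA = 64π/3.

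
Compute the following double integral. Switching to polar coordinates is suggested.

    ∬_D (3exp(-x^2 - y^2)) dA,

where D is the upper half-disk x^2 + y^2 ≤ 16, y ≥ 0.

The region D is 0 ≤ r ≤ 4, 0 ≤ θ ≤ π in polar coordinates, where x = r cos(θ), y = r sin(θ), and dA = r dr dθ.

Under the substitution, the integrand becomes 3exp(-r^2), so

    ∬_D (3exp(-x^2 - y^2)) dA = ∫_{0}^{π} ∫_{0}^{4} (3exp(-r^2)) · r dr dθ.

Inner integral (in r): ∫_{0}^{4} (3exp(-r^2)) · r dr = 3/2 - 3exp(-16)/2.

Outer integral (in θ): ∫_{0}^{π} (3/2 - 3exp(-16)/2) dθ = -3π (1 - exp(16))exp(-16)/2.

Therefore ∬_D (3exp(-x^2 - y^2)) dA = -3π (1 - exp(16))exp(-16)/2.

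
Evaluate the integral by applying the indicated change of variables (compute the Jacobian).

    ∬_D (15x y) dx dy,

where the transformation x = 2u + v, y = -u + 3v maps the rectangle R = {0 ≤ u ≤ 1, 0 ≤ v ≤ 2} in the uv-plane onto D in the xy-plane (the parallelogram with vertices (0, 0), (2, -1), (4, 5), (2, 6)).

Compute the Jacobian determinant of (x, y) with respect to (u, v):

    ∂(x,y)/∂(u,v) = | 2  1 | = (2)(3) - (1)(-1) = 7.
                   | -1  3 |

Its absolute value is |J| = 7 (the area scaling factor).

Substituting x = 2u + v, y = -u + 3v into the integrand,

    15x y → -30u^2 + 75u v + 45v^2,

so the integral becomes

    ∬_R (-30u^2 + 75u v + 45v^2) · |J| du dv = ∫_0^1 ∫_0^2 (-210u^2 + 525u v + 315v^2) dv du.

Inner (v): -420u^2 + 1050u + 840.
Outer (u): 1225.

Therefore ∬_D (15x y) dx dy = 1225.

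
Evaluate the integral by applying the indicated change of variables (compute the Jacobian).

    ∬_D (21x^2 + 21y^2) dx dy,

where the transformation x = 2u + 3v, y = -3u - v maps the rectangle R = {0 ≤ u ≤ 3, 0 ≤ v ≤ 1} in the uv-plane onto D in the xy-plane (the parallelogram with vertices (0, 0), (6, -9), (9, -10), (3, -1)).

Compute the Jacobian determinant of (x, y) with respect to (u, v):

    ∂(x,y)/∂(u,v) = | 2  3 | = (2)(-1) - (3)(-3) = 7.
                   | -3  -1 |

Its absolute value is |J| = 7 (the area scaling factor).

Substituting x = 2u + 3v, y = -3u - v into the integrand,

    21x^2 + 21y^2 → 273u^2 + 378u v + 210v^2,

so the integral becomes

    ∬_R (273u^2 + 378u v + 210v^2) · |J| du dv = ∫_0^3 ∫_0^1 (1911u^2 + 2646u v + 1470v^2) dv du.

Inner (v): 1911u^2 + 1323u + 490.
Outer (u): 49245/2.

Therefore ∬_D (21x^2 + 21y^2) dx dy = 49245/2.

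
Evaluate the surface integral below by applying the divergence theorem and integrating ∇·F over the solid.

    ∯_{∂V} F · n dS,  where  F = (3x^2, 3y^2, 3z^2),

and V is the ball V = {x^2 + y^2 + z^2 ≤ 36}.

By the divergence theorem,

    ∯_{∂V} F · n dS = ∭_V (∇ · F) dV.

Compute the divergence:
    ∇ · F = ∂F_x/∂x + ∂F_y/∂y + ∂F_z/∂z = 6x + 6y + 6z.

In spherical coordinates, x = ρ sin(φ) cos(θ), y = ρ sin(φ) sin(θ), z = ρ cos(φ), dV = ρ^2 sin(φ) dρ dφ dθ, with 0 ≤ ρ ≤ 6, 0 ≤ φ ≤ π, 0 ≤ θ ≤ 2π.

The integrand, after substitution and multiplying by the volume element, becomes (6ρ (sqrt(2)sin(φ)sin(θ + π/4) + cos(φ))) · ρ^2 sin(φ), so

    ∭_V (∇·F) dV = ∫_0^{2π} ∫_0^{π} ∫_0^{6} (6ρ (sqrt(2)sin(φ)sin(θ + π/4) + cos(φ))) · ρ^2 sin(φ) dρ dφ dθ.

Inner (ρ from 0 to 6): 1944(sqrt(2)sin(φ)sin(θ + π/4) + cos(φ))sin(φ).
Middle (φ from 0 to π): 972sqrt(2)π sin(θ + π/4).
Outer (θ from 0 to 2π): 0.

Therefore ∯_{∂V} F · n dS = 0.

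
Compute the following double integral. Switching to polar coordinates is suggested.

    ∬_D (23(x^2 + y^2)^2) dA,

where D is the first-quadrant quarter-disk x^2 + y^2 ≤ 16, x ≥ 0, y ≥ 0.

The region D is 0 ≤ r ≤ 4, 0 ≤ θ ≤ π/2 in polar coordinates, where x = r cos(θ), y = r sin(θ), and dA = r dr dθ.

Under the substitution, the integrand becomes 23r^4, so

    ∬_D (23(x^2 + y^2)^2) dA = ∫_{0}^{π/2} ∫_{0}^{4} (23r^4) · r dr dθ.

Inner integral (in r): ∫_{0}^{4} (23r^4) · r dr = 47104/3.

Outer integral (in θ): ∫_{0}^{π/2} (47104/3) dθ = 23552π/3.

Therefore ∬_D (23(x^2 + y^2)^2) dA = 23552π/3.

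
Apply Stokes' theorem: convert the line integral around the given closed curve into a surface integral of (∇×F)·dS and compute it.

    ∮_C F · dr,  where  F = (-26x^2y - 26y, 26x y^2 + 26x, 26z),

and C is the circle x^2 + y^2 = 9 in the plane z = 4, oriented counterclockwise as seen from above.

Let S be the flat disk x^2 + y^2 ≤ 9 in the plane z = 4, with upward unit normal n̂ = ẑ. By Stokes' theorem,

    ∮_C F · dr = ∬_S (∇ × F) · n̂ dS = ∬_D (curl F)_z dA,

where D is the disk x^2 + y^2 ≤ 9.

Compute the curl of F = (-26x^2y - 26y, 26x y^2 + 26x, 26z):
    (∇ × F)_x = ∂F_z/∂y - ∂F_y/∂z = 0,
    (∇ × F)_y = ∂F_x/∂z - ∂F_z/∂x = 0,
    (∇ × F)_z = ∂F_y/∂x - ∂F_x/∂y = 26x^2 + 26y^2 + 52.

On z = 4, (curl F)_z = 26x^2 + 26y^2 + 52.

Convert to polar (x = r cos θ, y = r sin θ, dA = r dr dθ); the integrand becomes 26r^2 + 52, so

    ∬_D (curl F)_z dA = ∫_0^{2π} ∫_0^{3} (26r^2 + 52) · r dr dθ.

Inner (r from 0 to 3): 1521/2.
Outer (θ from 0 to 2π): 1521π.

Therefore ∮_C F · dr = 1521π.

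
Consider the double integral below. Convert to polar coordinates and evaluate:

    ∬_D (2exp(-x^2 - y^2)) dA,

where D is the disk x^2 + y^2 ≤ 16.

The region D is 0 ≤ r ≤ 4, 0 ≤ θ ≤ 2π in polar coordinates, where x = r cos(θ), y = r sin(θ), and dA = r dr dθ.

Under the substitution, the integrand becomes 2exp(-r^2), so

    ∬_D (2exp(-x^2 - y^2)) dA = ∫_{0}^{2π} ∫_{0}^{4} (2exp(-r^2)) · r dr dθ.

Inner integral (in r): ∫_{0}^{4} (2exp(-r^2)) · r dr = 1 - exp(-16).

Outer integral (in θ): ∫_{0}^{2π} (1 - exp(-16)) dθ = -2π exp(-16) + 2π.

Therefore ∬_D (2exp(-x^2 - y^2)) dA = -2π exp(-16) + 2π.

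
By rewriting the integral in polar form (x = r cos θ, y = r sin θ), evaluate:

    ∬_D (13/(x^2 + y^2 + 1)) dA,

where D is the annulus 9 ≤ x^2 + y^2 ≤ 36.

The region D is 3 ≤ r ≤ 6, 0 ≤ θ ≤ 2π in polar coordinates, where x = r cos(θ), y = r sin(θ), and dA = r dr dθ.

Under the substitution, the integrand becomes 13/(r^2 + 1), so

    ∬_D (13/(x^2 + y^2 + 1)) dA = ∫_{0}^{2π} ∫_{3}^{6} (13/(r^2 + 1)) · r dr dθ.

Inner integral (in r): ∫_{3}^{6} (13/(r^2 + 1)) · r dr = log(2565726409sqrt(370)/10000000).

Outer integral (in θ): ∫_{0}^{2π} (log(2565726409sqrt(370)/10000000)) dθ = log((2565726409sqrt(370)/10000000)^(2π)).

Therefore ∬_D (13/(x^2 + y^2 + 1)) dA = log((2565726409sqrt(370)/10000000)^(2π)).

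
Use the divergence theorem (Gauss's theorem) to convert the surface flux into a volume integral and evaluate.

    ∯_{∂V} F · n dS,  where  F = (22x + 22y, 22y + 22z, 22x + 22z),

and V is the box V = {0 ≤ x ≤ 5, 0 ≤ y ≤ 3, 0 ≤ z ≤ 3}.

By the divergence theorem,

    ∯_{∂V} F · n dS = ∭_V (∇ · F) dV.

Compute the divergence:
    ∇ · F = ∂F_x/∂x + ∂F_y/∂y + ∂F_z/∂z = 22 + 22 + 22 = 66.

V is a rectangular box, so dV = dx dy dz with 0 ≤ x ≤ 5, 0 ≤ y ≤ 3, 0 ≤ z ≤ 3.

Integrate (66) over V as an iterated integral:

    ∭_V (∇·F) dV = ∫_0^{5} ∫_0^{3} ∫_0^{3} (66) dz dy dx.

Inner (z from 0 to 3): 198.
Middle (y from 0 to 3): 594.
Outer (x from 0 to 5): 2970.

Therefore ∯_{∂V} F · n dS = 2970.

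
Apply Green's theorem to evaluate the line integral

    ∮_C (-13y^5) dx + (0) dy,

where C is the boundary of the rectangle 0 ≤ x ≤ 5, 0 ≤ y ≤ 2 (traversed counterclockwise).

Green's theorem converts the closed line integral into a double integral over the enclosed region D:

    ∮_C P dx + Q dy = ∬_D (∂Q/∂x - ∂P/∂y) dA.

Here P = -13y^5, Q = 0, so

    ∂Q/∂x = 0,    ∂P/∂y = -65y^4,
    ∂Q/∂x - ∂P/∂y = 65y^4.

D is the region 0 ≤ x ≤ 5, 0 ≤ y ≤ 2. Evaluating the double integral:

    ∬_D (65y^4) dA = ∫_0^{5} ∫_0^{2} (65y^4) dy dx.

Inner (y from 0 to 2): 416.
Outer (x from 0 to 5): 2080.

Therefore ∮_C P dx + Q dy = 2080.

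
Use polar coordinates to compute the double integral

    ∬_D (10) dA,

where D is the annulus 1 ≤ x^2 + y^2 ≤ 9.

The region D is 1 ≤ r ≤ 3, 0 ≤ θ ≤ 2π in polar coordinates, where x = r cos(θ), y = r sin(θ), and dA = r dr dθ.

Under the substitution, the integrand becomes 10, so

    ∬_D (10) dA = ∫_{0}^{2π} ∫_{1}^{3} (10) · r dr dθ.

Inner integral (in r): ∫_{1}^{3} (10) · r dr = 40.

Outer integral (in θ): ∫_{0}^{2π} (40) dθ = 80π.

Therefore ∬_D (10) dA = 80π.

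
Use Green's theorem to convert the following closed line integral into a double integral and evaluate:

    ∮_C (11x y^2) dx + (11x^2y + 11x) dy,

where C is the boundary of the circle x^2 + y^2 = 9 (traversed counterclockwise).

Green's theorem converts the closed line integral into a double integral over the enclosed region D:

    ∮_C P dx + Q dy = ∬_D (∂Q/∂x - ∂P/∂y) dA.

Here P = 11x y^2, Q = 11x^2y + 11x, so

    ∂Q/∂x = 22x y + 11,    ∂P/∂y = 22x y,
    ∂Q/∂x - ∂P/∂y = 11.

D is the region x^2 + y^2 ≤ 9. Evaluating the double integral:

In polar coordinates (x = r cos θ, y = r sin θ, dA = r dr dθ) the integrand becomes 11, so

    ∬_D (11) dA = ∫_0^{2π} ∫_0^{3} (11) · r dr dθ.

Inner (r from 0 to 3): 99/2.
Outer (θ from 0 to 2π): 99π.

Therefore ∮_C P dx + Q dy = 99π.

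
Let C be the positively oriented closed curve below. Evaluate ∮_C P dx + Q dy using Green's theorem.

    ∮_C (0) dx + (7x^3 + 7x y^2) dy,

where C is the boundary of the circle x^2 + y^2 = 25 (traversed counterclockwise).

Green's theorem converts the closed line integral into a double integral over the enclosed region D:

    ∮_C P dx + Q dy = ∬_D (∂Q/∂x - ∂P/∂y) dA.

Here P = 0, Q = 7x^3 + 7x y^2, so

    ∂Q/∂x = 21x^2 + 7y^2,    ∂P/∂y = 0,
    ∂Q/∂x - ∂P/∂y = 21x^2 + 7y^2.

D is the region x^2 + y^2 ≤ 25. Evaluating the double integral:

In polar coordinates (x = r cos θ, y = r sin θ, dA = r dr dθ) the integrand becomes 7r^2(cos(2θ) + 2), so

    ∬_D (21x^2 + 7y^2) dA = ∫_0^{2π} ∫_0^{5} (7r^2(cos(2θ) + 2)) · r dr dθ.

Inner (r from 0 to 5): 4375cos(2θ)/4 + 4375/2.
Outer (θ from 0 to 2π): 4375π.

Therefore ∮_C P dx + Q dy = 4375π.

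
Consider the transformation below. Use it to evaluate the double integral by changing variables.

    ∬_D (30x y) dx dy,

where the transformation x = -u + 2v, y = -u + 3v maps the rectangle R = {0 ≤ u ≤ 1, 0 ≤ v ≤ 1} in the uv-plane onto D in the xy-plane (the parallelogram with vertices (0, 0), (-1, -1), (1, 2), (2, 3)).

Compute the Jacobian determinant of (x, y) with respect to (u, v):

    ∂(x,y)/∂(u,v) = | -1  2 | = (-1)(3) - (2)(-1) = -1.
                   | -1  3 |

Its absolute value is |J| = 1 (the area scaling factor).

Substituting x = -u + 2v, y = -u + 3v into the integrand,

    30x y → 30u^2 - 150u v + 180v^2,

so the integral becomes

    ∬_R (30u^2 - 150u v + 180v^2) · |J| du dv = ∫_0^1 ∫_0^1 (30u^2 - 150u v + 180v^2) dv du.

Inner (v): 30u^2 - 75u + 60.
Outer (u): 65/2.

Therefore ∬_D (30x y) dx dy = 65/2.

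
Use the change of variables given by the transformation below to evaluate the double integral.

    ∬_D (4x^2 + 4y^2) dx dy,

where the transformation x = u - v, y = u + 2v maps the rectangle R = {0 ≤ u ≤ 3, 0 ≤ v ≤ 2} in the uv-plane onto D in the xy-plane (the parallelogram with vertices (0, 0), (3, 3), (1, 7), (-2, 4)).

Compute the Jacobian determinant of (x, y) with respect to (u, v):

    ∂(x,y)/∂(u,v) = | 1  -1 | = (1)(2) - (-1)(1) = 3.
                   | 1  2 |

Its absolute value is |J| = 3 (the area scaling factor).

Substituting x = u - v, y = u + 2v into the integrand,

    4x^2 + 4y^2 → 8u^2 + 8u v + 20v^2,

so the integral becomes

    ∬_R (8u^2 + 8u v + 20v^2) · |J| du dv = ∫_0^3 ∫_0^2 (24u^2 + 24u v + 60v^2) dv du.

Inner (v): 48u^2 + 48u + 160.
Outer (u): 1128.

Therefore ∬_D (4x^2 + 4y^2) dx dy = 1128.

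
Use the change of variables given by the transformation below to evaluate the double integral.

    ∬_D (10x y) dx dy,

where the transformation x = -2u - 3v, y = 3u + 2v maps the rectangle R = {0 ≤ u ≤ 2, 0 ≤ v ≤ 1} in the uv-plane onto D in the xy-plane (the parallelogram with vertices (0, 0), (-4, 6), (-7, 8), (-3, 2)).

Compute the Jacobian determinant of (x, y) with respect to (u, v):

    ∂(x,y)/∂(u,v) = | -2  -3 | = (-2)(2) - (-3)(3) = 5.
                   | 3  2 |

Its absolute value is |J| = 5 (the area scaling factor).

Substituting x = -2u - 3v, y = 3u + 2v into the integrand,

    10x y → -60u^2 - 130u v - 60v^2,

so the integral becomes

    ∬_R (-60u^2 - 130u v - 60v^2) · |J| du dv = ∫_0^2 ∫_0^1 (-300u^2 - 650u v - 300v^2) dv du.

Inner (v): -300u^2 - 325u - 100.
Outer (u): -1650.

Therefore ∬_D (10x y) dx dy = -1650.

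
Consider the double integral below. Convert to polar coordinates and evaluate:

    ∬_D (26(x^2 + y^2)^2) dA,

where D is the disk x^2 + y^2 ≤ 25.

The region D is 0 ≤ r ≤ 5, 0 ≤ θ ≤ 2π in polar coordinates, where x = r cos(θ), y = r sin(θ), and dA = r dr dθ.

Under the substitution, the integrand becomes 26r^4, so

    ∬_D (26(x^2 + y^2)^2) dA = ∫_{0}^{2π} ∫_{0}^{5} (26r^4) · r dr dθ.

Inner integral (in r): ∫_{0}^{5} (26r^4) · r dr = 203125/3.

Outer integral (in θ): ∫_{0}^{2π} (203125/3) dθ = 406250π/3.

Therefore ∬_D (26(x^2 + y^2)^2) dA = 406250π/3.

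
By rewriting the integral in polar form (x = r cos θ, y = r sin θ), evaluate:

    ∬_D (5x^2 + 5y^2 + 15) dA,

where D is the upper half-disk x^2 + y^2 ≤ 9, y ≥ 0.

The region D is 0 ≤ r ≤ 3, 0 ≤ θ ≤ π in polar coordinates, where x = r cos(θ), y = r sin(θ), and dA = r dr dθ.

Under the substitution, the integrand becomes 5r^2 + 15, so

    ∬_D (5x^2 + 5y^2 + 15) dA = ∫_{0}^{π} ∫_{0}^{3} (5r^2 + 15) · r dr dθ.

Inner integral (in r): ∫_{0}^{3} (5r^2 + 15) · r dr = 675/4.

Outer integral (in θ): ∫_{0}^{π} (675/4) dθ = 675π/4.

Therefore ∬_D (5x^2 + 5y^2 + 15) dA = 675π/4.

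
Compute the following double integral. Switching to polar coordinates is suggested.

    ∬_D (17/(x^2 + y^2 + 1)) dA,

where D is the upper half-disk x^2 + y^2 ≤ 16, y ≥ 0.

The region D is 0 ≤ r ≤ 4, 0 ≤ θ ≤ π in polar coordinates, where x = r cos(θ), y = r sin(θ), and dA = r dr dθ.

Under the substitution, the integrand becomes 17/(r^2 + 1), so

    ∬_D (17/(x^2 + y^2 + 1)) dA = ∫_{0}^{π} ∫_{0}^{4} (17/(r^2 + 1)) · r dr dθ.

Inner integral (in r): ∫_{0}^{4} (17/(r^2 + 1)) · r dr = 17log(17)/2.

Outer integral (in θ): ∫_{0}^{π} (17log(17)/2) dθ = 17π log(17)/2.

Therefore ∬_D (17/(x^2 + y^2 + 1)) dA = 17π log(17)/2.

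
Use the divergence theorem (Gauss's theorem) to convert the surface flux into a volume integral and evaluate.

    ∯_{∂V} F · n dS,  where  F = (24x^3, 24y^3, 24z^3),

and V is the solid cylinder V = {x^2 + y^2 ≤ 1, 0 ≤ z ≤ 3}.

By the divergence theorem,

    ∯_{∂V} F · n dS = ∭_V (∇ · F) dV.

Compute the divergence:
    ∇ · F = ∂F_x/∂x + ∂F_y/∂y + ∂F_z/∂z = 72x^2 + 72y^2 + 72z^2.

In cylindrical coordinates, x = r cos(θ), y = r sin(θ), z = z, dV = r dr dθ dz, with 0 ≤ r ≤ 1, 0 ≤ θ ≤ 2π, 0 ≤ z ≤ 3.

The integrand, after substitution and multiplying by the volume element, becomes (72r^2 + 72z^2) · r, so

    ∭_V (∇·F) dV = ∫_0^{2π} ∫_0^{1} ∫_0^{3} (72r^2 + 72z^2) · r dz dr dθ.

Inner (z from 0 to 3): 216r (r^2 + 3).
Middle (r from 0 to 1): 378.
Outer (θ from 0 to 2π): 756π.

Therefore ∯_{∂V} F · n dS = 756π.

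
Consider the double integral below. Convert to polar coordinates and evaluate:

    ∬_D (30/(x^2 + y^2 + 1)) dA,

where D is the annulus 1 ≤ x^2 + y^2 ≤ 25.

The region D is 1 ≤ r ≤ 5, 0 ≤ θ ≤ 2π in polar coordinates, where x = r cos(θ), y = r sin(θ), and dA = r dr dθ.

Under the substitution, the integrand becomes 30/(r^2 + 1), so

    ∬_D (30/(x^2 + y^2 + 1)) dA = ∫_{0}^{2π} ∫_{1}^{5} (30/(r^2 + 1)) · r dr dθ.

Inner integral (in r): ∫_{1}^{5} (30/(r^2 + 1)) · r dr = log(51185893014090757).

Outer integral (in θ): ∫_{0}^{2π} (log(51185893014090757)) dθ = 30π log(13).

Therefore ∬_D (30/(x^2 + y^2 + 1)) dA = 30π log(13).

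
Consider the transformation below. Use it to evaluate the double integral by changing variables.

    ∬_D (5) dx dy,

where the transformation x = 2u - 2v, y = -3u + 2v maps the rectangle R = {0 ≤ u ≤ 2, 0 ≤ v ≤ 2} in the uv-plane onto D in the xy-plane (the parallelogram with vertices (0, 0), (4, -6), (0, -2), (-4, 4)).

Compute the Jacobian determinant of (x, y) with respect to (u, v):

    ∂(x,y)/∂(u,v) = | 2  -2 | = (2)(2) - (-2)(-3) = -2.
                   | -3  2 |

Its absolute value is |J| = 2 (the area scaling factor).

Substituting x = 2u - 2v, y = -3u + 2v into the integrand,

    5 → 5,

so the integral becomes

    ∬_R (5) · |J| du dv = ∫_0^2 ∫_0^2 (10) dv du.

Inner (v): 20.
Outer (u): 40.

Therefore ∬_D (5) dx dy = 40.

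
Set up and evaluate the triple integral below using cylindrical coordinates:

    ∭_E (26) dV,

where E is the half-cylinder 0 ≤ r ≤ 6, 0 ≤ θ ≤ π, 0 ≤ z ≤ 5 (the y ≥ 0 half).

In cylindrical coordinates, x = r cos(θ), y = r sin(θ), z = z, and dV = r dr dθ dz.

The integrand becomes 26, so

    ∭_E (26) dV = ∫_{0}^{π} ∫_{0}^{6} ∫_{0}^{5} (26) · r dz dr dθ.

Inner (z): 130r.
Middle (r from 0 to 6): 2340.
Outer (θ): 2340π.

Therefore the triple integral equals 2340π.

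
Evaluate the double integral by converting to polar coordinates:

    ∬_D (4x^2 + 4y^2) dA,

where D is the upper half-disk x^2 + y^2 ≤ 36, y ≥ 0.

The region D is 0 ≤ r ≤ 6, 0 ≤ θ ≤ π in polar coordinates, where x = r cos(θ), y = r sin(θ), and dA = r dr dθ.

Under the substitution, the integrand becomes 4r^2, so

    ∬_D (4x^2 + 4y^2) dA = ∫_{0}^{π} ∫_{0}^{6} (4r^2) · r dr dθ.

Inner integral (in r): ∫_{0}^{6} (4r^2) · r dr = 1296.

Outer integral (in θ): ∫_{0}^{π} (1296) dθ = 1296π.

Therefore ∬_D (4x^2 + 4y^2) dA = 1296π.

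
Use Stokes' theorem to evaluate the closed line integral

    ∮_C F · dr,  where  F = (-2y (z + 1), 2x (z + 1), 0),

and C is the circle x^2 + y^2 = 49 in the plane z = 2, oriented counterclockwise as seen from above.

Let S be the flat disk x^2 + y^2 ≤ 49 in the plane z = 2, with upward unit normal n̂ = ẑ. By Stokes' theorem,

    ∮_C F · dr = ∬_S (∇ × F) · n̂ dS = ∬_D (curl F)_z dA,

where D is the disk x^2 + y^2 ≤ 49.

Compute the curl of F = (-2y (z + 1), 2x (z + 1), 0):
    (∇ × F)_x = ∂F_z/∂y - ∂F_y/∂z = -2x,
    (∇ × F)_y = ∂F_x/∂z - ∂F_z/∂x = -2y,
    (∇ × F)_z = ∂F_y/∂x - ∂F_x/∂y = 4z + 4.

On z = 2, (curl F)_z = 12.

Convert to polar (x = r cos θ, y = r sin θ, dA = r dr dθ); the integrand becomes 12, so

    ∬_D (curl F)_z dA = ∫_0^{2π} ∫_0^{7} (12) · r dr dθ.

Inner (r from 0 to 7): 294.
Outer (θ from 0 to 2π): 588π.

Therefore ∮_C F · dr = 588π.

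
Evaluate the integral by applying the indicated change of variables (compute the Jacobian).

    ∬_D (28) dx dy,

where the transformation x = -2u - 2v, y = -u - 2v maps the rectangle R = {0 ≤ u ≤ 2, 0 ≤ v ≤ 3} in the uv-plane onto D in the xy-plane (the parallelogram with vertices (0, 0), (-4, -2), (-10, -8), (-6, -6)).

Compute the Jacobian determinant of (x, y) with respect to (u, v):

    ∂(x,y)/∂(u,v) = | -2  -2 | = (-2)(-2) - (-2)(-1) = 2.
                   | -1  -2 |

Its absolute value is |J| = 2 (the area scaling factor).

Substituting x = -2u - 2v, y = -u - 2v into the integrand,

    28 → 28,

so the integral becomes

    ∬_R (28) · |J| du dv = ∫_0^2 ∫_0^3 (56) dv du.

Inner (v): 168.
Outer (u): 336.

Therefore ∬_D (28) dx dy = 336.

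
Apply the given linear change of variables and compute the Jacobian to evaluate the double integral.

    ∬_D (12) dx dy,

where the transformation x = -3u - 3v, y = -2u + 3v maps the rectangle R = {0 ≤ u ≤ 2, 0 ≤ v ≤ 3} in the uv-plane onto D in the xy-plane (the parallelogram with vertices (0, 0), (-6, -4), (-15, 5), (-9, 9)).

Compute the Jacobian determinant of (x, y) with respect to (u, v):

    ∂(x,y)/∂(u,v) = | -3  -3 | = (-3)(3) - (-3)(-2) = -15.
                   | -2  3 |

Its absolute value is |J| = 15 (the area scaling factor).

Substituting x = -3u - 3v, y = -2u + 3v into the integrand,

    12 → 12,

so the integral becomes

    ∬_R (12) · |J| du dv = ∫_0^2 ∫_0^3 (180) dv du.

Inner (v): 540.
Outer (u): 1080.

Therefore ∬_D (12) dx dy = 1080.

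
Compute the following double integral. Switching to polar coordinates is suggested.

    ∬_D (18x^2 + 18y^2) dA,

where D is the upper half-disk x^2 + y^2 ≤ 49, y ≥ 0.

The region D is 0 ≤ r ≤ 7, 0 ≤ θ ≤ π in polar coordinates, where x = r cos(θ), y = r sin(θ), and dA = r dr dθ.

Under the substitution, the integrand becomes 18r^2, so

    ∬_D (18x^2 + 18y^2) dA = ∫_{0}^{π} ∫_{0}^{7} (18r^2) · r dr dθ.

Inner integral (in r): ∫_{0}^{7} (18r^2) · r dr = 21609/2.

Outer integral (in θ): ∫_{0}^{π} (21609/2) dθ = 21609π/2.

Therefore ∬_D (18x^2 + 18y^2) dA = 21609π/2.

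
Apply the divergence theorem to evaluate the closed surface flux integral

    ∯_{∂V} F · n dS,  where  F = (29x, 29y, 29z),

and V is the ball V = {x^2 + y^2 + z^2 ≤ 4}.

By the divergence theorem,

    ∯_{∂V} F · n dS = ∭_V (∇ · F) dV.

Compute the divergence:
    ∇ · F = ∂F_x/∂x + ∂F_y/∂y + ∂F_z/∂z = 29 + 29 + 29 = 87.

In spherical coordinates, x = ρ sin(φ) cos(θ), y = ρ sin(φ) sin(θ), z = ρ cos(φ), dV = ρ^2 sin(φ) dρ dφ dθ, with 0 ≤ ρ ≤ 2, 0 ≤ φ ≤ π, 0 ≤ θ ≤ 2π.

The integrand, after substitution and multiplying by the volume element, becomes (87) · ρ^2 sin(φ), so

    ∭_V (∇·F) dV = ∫_0^{2π} ∫_0^{π} ∫_0^{2} (87) · ρ^2 sin(φ) dρ dφ dθ.

Inner (ρ from 0 to 2): 232sin(φ).
Middle (φ from 0 to π): 464.
Outer (θ from 0 to 2π): 928π.

Therefore ∯_{∂V} F · n dS = 928π.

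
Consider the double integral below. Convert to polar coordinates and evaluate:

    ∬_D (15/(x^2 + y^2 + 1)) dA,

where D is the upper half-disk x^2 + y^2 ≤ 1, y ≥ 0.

The region D is 0 ≤ r ≤ 1, 0 ≤ θ ≤ π in polar coordinates, where x = r cos(θ), y = r sin(θ), and dA = r dr dθ.

Under the substitution, the integrand becomes 15/(r^2 + 1), so

    ∬_D (15/(x^2 + y^2 + 1)) dA = ∫_{0}^{π} ∫_{0}^{1} (15/(r^2 + 1)) · r dr dθ.

Inner integral (in r): ∫_{0}^{1} (15/(r^2 + 1)) · r dr = 15log(2)/2.

Outer integral (in θ): ∫_{0}^{π} (15log(2)/2) dθ = 15π log(2)/2.

Therefore ∬_D (15/(x^2 + y^2 + 1)) dA = 15π log(2)/2.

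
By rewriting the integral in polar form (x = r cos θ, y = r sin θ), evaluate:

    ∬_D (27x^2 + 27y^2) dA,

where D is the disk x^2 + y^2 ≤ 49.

The region D is 0 ≤ r ≤ 7, 0 ≤ θ ≤ 2π in polar coordinates, where x = r cos(θ), y = r sin(θ), and dA = r dr dθ.

Under the substitution, the integrand becomes 27r^2, so

    ∬_D (27x^2 + 27y^2) dA = ∫_{0}^{2π} ∫_{0}^{7} (27r^2) · r dr dθ.

Inner integral (in r): ∫_{0}^{7} (27r^2) · r dr = 64827/4.

Outer integral (in θ): ∫_{0}^{2π} (64827/4) dθ = 64827π/2.

Therefore ∬_D (27x^2 + 27y^2) dA = 64827π/2.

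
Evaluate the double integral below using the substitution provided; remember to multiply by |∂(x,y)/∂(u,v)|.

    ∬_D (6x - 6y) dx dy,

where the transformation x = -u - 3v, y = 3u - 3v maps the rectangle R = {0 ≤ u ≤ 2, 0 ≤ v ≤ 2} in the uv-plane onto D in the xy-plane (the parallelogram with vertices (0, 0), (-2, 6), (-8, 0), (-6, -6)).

Compute the Jacobian determinant of (x, y) with respect to (u, v):

    ∂(x,y)/∂(u,v) = | -1  -3 | = (-1)(-3) - (-3)(3) = 12.
                   | 3  -3 |

Its absolute value is |J| = 12 (the area scaling factor).

Substituting x = -u - 3v, y = 3u - 3v into the integrand,

    6x - 6y → -24u,

so the integral becomes

    ∬_R (-24u) · |J| du dv = ∫_0^2 ∫_0^2 (-288u) dv du.

Inner (v): -576u.
Outer (u): -1152.

Therefore ∬_D (6x - 6y) dx dy = -1152.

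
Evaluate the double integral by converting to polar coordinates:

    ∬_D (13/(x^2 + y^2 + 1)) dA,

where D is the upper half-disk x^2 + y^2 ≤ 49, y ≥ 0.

The region D is 0 ≤ r ≤ 7, 0 ≤ θ ≤ π in polar coordinates, where x = r cos(θ), y = r sin(θ), and dA = r dr dθ.

Under the substitution, the integrand becomes 13/(r^2 + 1), so

    ∬_D (13/(x^2 + y^2 + 1)) dA = ∫_{0}^{π} ∫_{0}^{7} (13/(r^2 + 1)) · r dr dθ.

Inner integral (in r): ∫_{0}^{7} (13/(r^2 + 1)) · r dr = 13log(50)/2.

Outer integral (in θ): ∫_{0}^{π} (13log(50)/2) dθ = 13π log(50)/2.

Therefore ∬_D (13/(x^2 + y^2 + 1)) dA = 13π log(50)/2.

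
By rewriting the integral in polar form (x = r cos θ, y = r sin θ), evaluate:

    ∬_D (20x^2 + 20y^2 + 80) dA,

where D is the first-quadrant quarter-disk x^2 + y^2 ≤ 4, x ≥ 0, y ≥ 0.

The region D is 0 ≤ r ≤ 2, 0 ≤ θ ≤ π/2 in polar coordinates, where x = r cos(θ), y = r sin(θ), and dA = r dr dθ.

Under the substitution, the integrand becomes 20r^2 + 80, so

    ∬_D (20x^2 + 20y^2 + 80) dA = ∫_{0}^{π/2} ∫_{0}^{2} (20r^2 + 80) · r dr dθ.

Inner integral (in r): ∫_{0}^{2} (20r^2 + 80) · r dr = 240.

Outer integral (in θ): ∫_{0}^{π/2} (240) dθ = 120π.

Therefore ∬_D (20x^2 + 20y^2 + 80) dA = 120π.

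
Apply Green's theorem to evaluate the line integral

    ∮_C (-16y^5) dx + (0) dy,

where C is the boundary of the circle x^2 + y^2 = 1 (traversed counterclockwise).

Green's theorem converts the closed line integral into a double integral over the enclosed region D:

    ∮_C P dx + Q dy = ∬_D (∂Q/∂x - ∂P/∂y) dA.

Here P = -16y^5, Q = 0, so

    ∂Q/∂x = 0,    ∂P/∂y = -80y^4,
    ∂Q/∂x - ∂P/∂y = 80y^4.

D is the region x^2 + y^2 ≤ 1. Evaluating the double integral:

In polar coordinates (x = r cos θ, y = r sin θ, dA = r dr dθ) the integrand becomes 80r^4sin(θ)^4, so

    ∬_D (80y^4) dA = ∫_0^{2π} ∫_0^{1} (80r^4sin(θ)^4) · r dr dθ.

Inner (r from 0 to 1): 40sin(θ)^4/3.
Outer (θ from 0 to 2π): 10π.

Therefore ∮_C P dx + Q dy = 10π.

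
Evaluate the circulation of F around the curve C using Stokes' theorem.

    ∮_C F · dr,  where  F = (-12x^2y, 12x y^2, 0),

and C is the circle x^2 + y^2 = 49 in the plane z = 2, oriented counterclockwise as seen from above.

Let S be the flat disk x^2 + y^2 ≤ 49 in the plane z = 2, with upward unit normal n̂ = ẑ. By Stokes' theorem,

    ∮_C F · dr = ∬_S (∇ × F) · n̂ dS = ∬_D (curl F)_z dA,

where D is the disk x^2 + y^2 ≤ 49.

Compute the curl of F = (-12x^2y, 12x y^2, 0):
    (∇ × F)_x = ∂F_z/∂y - ∂F_y/∂z = 0,
    (∇ × F)_y = ∂F_x/∂z - ∂F_z/∂x = 0,
    (∇ × F)_z = ∂F_y/∂x - ∂F_x/∂y = 12x^2 + 12y^2.

On z = 2, (curl F)_z = 12x^2 + 12y^2.

Convert to polar (x = r cos θ, y = r sin θ, dA = r dr dθ); the integrand becomes 12r^2, so

    ∬_D (curl F)_z dA = ∫_0^{2π} ∫_0^{7} (12r^2) · r dr dθ.

Inner (r from 0 to 7): 7203.
Outer (θ from 0 to 2π): 14406π.

Therefore ∮_C F · dr = 14406π.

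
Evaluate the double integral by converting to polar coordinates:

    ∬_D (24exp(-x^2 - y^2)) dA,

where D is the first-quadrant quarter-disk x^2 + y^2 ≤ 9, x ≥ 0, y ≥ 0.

The region D is 0 ≤ r ≤ 3, 0 ≤ θ ≤ π/2 in polar coordinates, where x = r cos(θ), y = r sin(θ), and dA = r dr dθ.

Under the substitution, the integrand becomes 24exp(-r^2), so

    ∬_D (24exp(-x^2 - y^2)) dA = ∫_{0}^{π/2} ∫_{0}^{3} (24exp(-r^2)) · r dr dθ.

Inner integral (in r): ∫_{0}^{3} (24exp(-r^2)) · r dr = 12 - 12exp(-9).

Outer integral (in θ): ∫_{0}^{π/2} (12 - 12exp(-9)) dθ = -6π exp(-9) + 6π.

Therefore ∬_D (24exp(-x^2 - y^2)) dA = -6π exp(-9) + 6π.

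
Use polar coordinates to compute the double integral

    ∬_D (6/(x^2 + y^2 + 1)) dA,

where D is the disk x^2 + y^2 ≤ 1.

The region D is 0 ≤ r ≤ 1, 0 ≤ θ ≤ 2π in polar coordinates, where x = r cos(θ), y = r sin(θ), and dA = r dr dθ.

Under the substitution, the integrand becomes 6/(r^2 + 1), so

    ∬_D (6/(x^2 + y^2 + 1)) dA = ∫_{0}^{2π} ∫_{0}^{1} (6/(r^2 + 1)) · r dr dθ.

Inner integral (in r): ∫_{0}^{1} (6/(r^2 + 1)) · r dr = log(8).

Outer integral (in θ): ∫_{0}^{2π} (log(8)) dθ = 6π log(2).

Therefore ∬_D (6/(x^2 + y^2 + 1)) dA = 6π log(2).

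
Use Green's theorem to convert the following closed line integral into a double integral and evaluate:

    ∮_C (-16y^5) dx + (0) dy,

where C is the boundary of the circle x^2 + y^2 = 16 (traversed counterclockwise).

Green's theorem converts the closed line integral into a double integral over the enclosed region D:

    ∮_C P dx + Q dy = ∬_D (∂Q/∂x - ∂P/∂y) dA.

Here P = -16y^5, Q = 0, so

    ∂Q/∂x = 0,    ∂P/∂y = -80y^4,
    ∂Q/∂x - ∂P/∂y = 80y^4.

D is the region x^2 + y^2 ≤ 16. Evaluating the double integral:

In polar coordinates (x = r cos θ, y = r sin θ, dA = r dr dθ) the integrand becomes 80r^4sin(θ)^4, so

    ∬_D (80y^4) dA = ∫_0^{2π} ∫_0^{4} (80r^4sin(θ)^4) · r dr dθ.

Inner (r from 0 to 4): 163840sin(θ)^4/3.
Outer (θ from 0 to 2π): 40960π.

Therefore ∮_C P dx + Q dy = 40960π.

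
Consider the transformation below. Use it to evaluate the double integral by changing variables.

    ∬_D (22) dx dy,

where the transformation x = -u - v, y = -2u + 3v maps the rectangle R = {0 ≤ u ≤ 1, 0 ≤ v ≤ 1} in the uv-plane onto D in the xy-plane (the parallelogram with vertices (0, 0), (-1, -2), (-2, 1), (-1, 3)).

Compute the Jacobian determinant of (x, y) with respect to (u, v):

    ∂(x,y)/∂(u,v) = | -1  -1 | = (-1)(3) - (-1)(-2) = -5.
                   | -2  3 |

Its absolute value is |J| = 5 (the area scaling factor).

Substituting x = -u - v, y = -2u + 3v into the integrand,

    22 → 22,

so the integral becomes

    ∬_R (22) · |J| du dv = ∫_0^1 ∫_0^1 (110) dv du.

Inner (v): 110.
Outer (u): 110.

Therefore ∬_D (22) dx dy = 110.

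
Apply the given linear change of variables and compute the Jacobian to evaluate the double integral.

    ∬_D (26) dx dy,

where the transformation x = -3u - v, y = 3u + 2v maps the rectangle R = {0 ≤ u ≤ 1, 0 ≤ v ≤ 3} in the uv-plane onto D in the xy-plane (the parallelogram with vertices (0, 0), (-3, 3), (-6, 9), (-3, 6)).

Compute the Jacobian determinant of (x, y) with respect to (u, v):

    ∂(x,y)/∂(u,v) = | -3  -1 | = (-3)(2) - (-1)(3) = -3.
                   | 3  2 |

Its absolute value is |J| = 3 (the area scaling factor).

Substituting x = -3u - v, y = 3u + 2v into the integrand,

    26 → 26,

so the integral becomes

    ∬_R (26) · |J| du dv = ∫_0^1 ∫_0^3 (78) dv du.

Inner (v): 234.
Outer (u): 234.

Therefore ∬_D (26) dx dy = 234.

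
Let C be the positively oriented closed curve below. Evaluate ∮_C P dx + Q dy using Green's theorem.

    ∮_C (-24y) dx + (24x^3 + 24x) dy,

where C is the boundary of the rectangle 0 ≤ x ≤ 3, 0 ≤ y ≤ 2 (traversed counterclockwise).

Green's theorem converts the closed line integral into a double integral over the enclosed region D:

    ∮_C P dx + Q dy = ∬_D (∂Q/∂x - ∂P/∂y) dA.

Here P = -24y, Q = 24x^3 + 24x, so

    ∂Q/∂x = 72x^2 + 24,    ∂P/∂y = -24,
    ∂Q/∂x - ∂P/∂y = 72x^2 + 48.

D is the region 0 ≤ x ≤ 3, 0 ≤ y ≤ 2. Evaluating the double integral:

    ∬_D (72x^2 + 48) dA = ∫_0^{3} ∫_0^{2} (72x^2 + 48) dy dx.

Inner (y from 0 to 2): 144x^2 + 96.
Outer (x from 0 to 3): 1584.

Therefore ∮_C P dx + Q dy = 1584.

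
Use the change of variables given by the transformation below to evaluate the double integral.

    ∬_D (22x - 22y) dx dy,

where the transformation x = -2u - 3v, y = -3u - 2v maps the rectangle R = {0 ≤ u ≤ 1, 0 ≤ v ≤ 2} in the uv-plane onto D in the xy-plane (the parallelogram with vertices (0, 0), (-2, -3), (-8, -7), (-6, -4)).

Compute the Jacobian determinant of (x, y) with respect to (u, v):

    ∂(x,y)/∂(u,v) = | -2  -3 | = (-2)(-2) - (-3)(-3) = -5.
                   | -3  -2 |

Its absolute value is |J| = 5 (the area scaling factor).

Substituting x = -2u - 3v, y = -3u - 2v into the integrand,

    22x - 22y → 22u - 22v,

so the integral becomes

    ∬_R (22u - 22v) · |J| du dv = ∫_0^1 ∫_0^2 (110u - 110v) dv du.

Inner (v): 220u - 220.
Outer (u): -110.

Therefore ∬_D (22x - 22y) dx dy = -110.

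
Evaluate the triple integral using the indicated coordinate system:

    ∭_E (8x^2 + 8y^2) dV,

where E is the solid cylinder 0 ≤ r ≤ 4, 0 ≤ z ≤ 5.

In cylindrical coordinates, x = r cos(θ), y = r sin(θ), z = z, and dV = r dr dθ dz.

The integrand becomes 8r^2, so

    ∭_E (8x^2 + 8y^2) dV = ∫_{0}^{2π} ∫_{0}^{4} ∫_{0}^{5} (8r^2) · r dz dr dθ.

Inner (z): 40r^3.
Middle (r from 0 to 4): 2560.
Outer (θ): 5120π.

Therefore the triple integral equals 5120π.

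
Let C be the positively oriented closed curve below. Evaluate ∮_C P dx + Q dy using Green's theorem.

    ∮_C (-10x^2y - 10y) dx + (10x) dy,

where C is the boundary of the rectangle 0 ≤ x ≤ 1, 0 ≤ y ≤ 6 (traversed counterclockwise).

Green's theorem converts the closed line integral into a double integral over the enclosed region D:

    ∮_C P dx + Q dy = ∬_D (∂Q/∂x - ∂P/∂y) dA.

Here P = -10x^2y - 10y, Q = 10x, so

    ∂Q/∂x = 10,    ∂P/∂y = -10x^2 - 10,
    ∂Q/∂x - ∂P/∂y = 10x^2 + 20.

D is the region 0 ≤ x ≤ 1, 0 ≤ y ≤ 6. Evaluating the double integral:

    ∬_D (10x^2 + 20) dA = ∫_0^{1} ∫_0^{6} (10x^2 + 20) dy dx.

Inner (y from 0 to 6): 60x^2 + 120.
Outer (x from 0 to 1): 140.

Therefore ∮_C P dx + Q dy = 140.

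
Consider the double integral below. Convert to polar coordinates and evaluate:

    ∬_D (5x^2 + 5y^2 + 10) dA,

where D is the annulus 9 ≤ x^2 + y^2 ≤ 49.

The region D is 3 ≤ r ≤ 7, 0 ≤ θ ≤ 2π in polar coordinates, where x = r cos(θ), y = r sin(θ), and dA = r dr dθ.

Under the substitution, the integrand becomes 5r^2 + 10, so

    ∬_D (5x^2 + 5y^2 + 10) dA = ∫_{0}^{2π} ∫_{3}^{7} (5r^2 + 10) · r dr dθ.

Inner integral (in r): ∫_{3}^{7} (5r^2 + 10) · r dr = 3100.

Outer integral (in θ): ∫_{0}^{2π} (3100) dθ = 6200π.

Therefore ∬_D (5x^2 + 5y^2 + 10) dA = 6200π.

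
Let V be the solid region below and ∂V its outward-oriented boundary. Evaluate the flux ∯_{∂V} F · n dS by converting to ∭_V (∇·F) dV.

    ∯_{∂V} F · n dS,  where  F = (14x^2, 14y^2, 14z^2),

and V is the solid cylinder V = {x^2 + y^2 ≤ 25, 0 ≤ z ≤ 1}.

By the divergence theorem,

    ∯_{∂V} F · n dS = ∭_V (∇ · F) dV.

Compute the divergence:
    ∇ · F = ∂F_x/∂x + ∂F_y/∂y + ∂F_z/∂z = 28x + 28y + 28z.

In cylindrical coordinates, x = r cos(θ), y = r sin(θ), z = z, dV = r dr dθ dz, with 0 ≤ r ≤ 5, 0 ≤ θ ≤ 2π, 0 ≤ z ≤ 1.

The integrand, after substitution and multiplying by the volume element, becomes (28sqrt(2)r sin(θ + π/4) + 28z) · r, so

    ∭_V (∇·F) dV = ∫_0^{2π} ∫_0^{5} ∫_0^{1} (28sqrt(2)r sin(θ + π/4) + 28z) · r dz dr dθ.

Inner (z from 0 to 1): 14r (2sqrt(2)r sin(θ + π/4) + 1).
Middle (r from 0 to 5): 3500sqrt(2)sin(θ + π/4)/3 + 175.
Outer (θ from 0 to 2π): 350π.

Therefore ∯_{∂V} F · n dS = 350π.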